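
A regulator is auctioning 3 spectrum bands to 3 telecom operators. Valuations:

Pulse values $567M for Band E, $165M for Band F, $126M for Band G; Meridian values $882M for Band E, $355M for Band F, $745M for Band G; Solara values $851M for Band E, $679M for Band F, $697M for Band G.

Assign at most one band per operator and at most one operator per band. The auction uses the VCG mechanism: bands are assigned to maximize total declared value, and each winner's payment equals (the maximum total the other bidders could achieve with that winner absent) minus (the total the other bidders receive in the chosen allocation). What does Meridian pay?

Efficient allocation: Pulse→Band E ($567M), Meridian→Band G ($745M), Solara→Band F ($679M); total welfare W = $1991M.
Meridian receives Band G at value $745M, so the others get W − 745 = $1246M.
Without Meridian: best allocation of the remaining 2 bidders over all 3 bands is Pulse→Band E ($567M), Solara→Band G ($697M), total $1264M.
VCG payment = (others' best without Meridian) − (others' welfare with Meridian) = 1264 − 1246 = $18M.

Meridian pays $18M.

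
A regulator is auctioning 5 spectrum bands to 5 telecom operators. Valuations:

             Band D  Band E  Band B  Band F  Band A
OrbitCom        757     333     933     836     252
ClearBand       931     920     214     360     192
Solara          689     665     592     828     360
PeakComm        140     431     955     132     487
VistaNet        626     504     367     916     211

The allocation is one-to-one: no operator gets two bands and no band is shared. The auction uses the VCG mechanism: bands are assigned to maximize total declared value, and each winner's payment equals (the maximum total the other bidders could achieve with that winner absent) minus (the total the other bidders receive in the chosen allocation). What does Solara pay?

Solara pays $292M.

Efficient allocation: OrbitCom→Band B ($933M), ClearBand→Band E ($920M), Solara→Band D ($689M), PeakComm→Band A ($487M), VistaNet→Band F ($916M); total welfare W = $3945M.
Solara receives Band D at value $689M, so the others get W − 689 = $3256M.
Without Solara: best allocation of the remaining 4 bidders over all 5 bands is OrbitCom→Band D ($757M), ClearBand→Band E ($920M), PeakComm→Band B ($955M), VistaNet→Band F ($916M), total $3548M.
VCG payment = (others' best without Solara) − (others' welfare with Solara) = 3548 − 3256 = $292M.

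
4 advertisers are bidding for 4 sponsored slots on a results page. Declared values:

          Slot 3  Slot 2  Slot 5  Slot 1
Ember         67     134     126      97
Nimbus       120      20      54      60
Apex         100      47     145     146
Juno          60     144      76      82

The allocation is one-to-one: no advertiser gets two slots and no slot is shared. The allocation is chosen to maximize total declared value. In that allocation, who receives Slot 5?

Ember receives Slot 5.

This is the linear assignment problem.
Optimal: Ember→Slot 5 ($126), Nimbus→Slot 3 ($120), Apex→Slot 1 ($146), Juno→Slot 2 ($144) — total 126+120+146+144 = $536.
Row-greedy (each advertiser in turn takes its best remaining slot) gives $476, worse by 60.
Next-best assignment: Ember→Slot 1, Nimbus→Slot 3, Apex→Slot 5, Juno→Slot 2 = $506.
No other one-to-one assignment exceeds $536.
Ember's own top slot is Slot 2 ($134), but forcing Ember→Slot 2 and reassigning the rest optimally gives only $481 — worse by 55.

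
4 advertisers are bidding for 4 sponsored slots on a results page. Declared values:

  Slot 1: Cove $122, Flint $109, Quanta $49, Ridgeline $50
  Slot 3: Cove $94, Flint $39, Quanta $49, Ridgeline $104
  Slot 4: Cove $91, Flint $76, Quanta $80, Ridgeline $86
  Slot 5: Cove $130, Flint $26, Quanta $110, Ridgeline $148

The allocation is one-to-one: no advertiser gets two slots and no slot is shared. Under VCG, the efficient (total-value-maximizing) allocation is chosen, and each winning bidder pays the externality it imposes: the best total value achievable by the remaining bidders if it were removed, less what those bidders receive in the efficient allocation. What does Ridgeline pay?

Ridgeline pays $36.

Efficient allocation: Cove→Slot 3 ($94), Flint→Slot 1 ($109), Quanta→Slot 4 ($80), Ridgeline→Slot 5 ($148); total welfare W = $431.
Ridgeline receives Slot 5 at value $148, so the others get W − 148 = $283.
Without Ridgeline: best allocation of the remaining 3 bidders over all 4 slots is Cove→Slot 5 ($130), Flint→Slot 1 ($109), Quanta→Slot 4 ($80), total $319.
VCG payment = (others' best without Ridgeline) − (others' welfare with Ridgeline) = 319 − 283 = $36.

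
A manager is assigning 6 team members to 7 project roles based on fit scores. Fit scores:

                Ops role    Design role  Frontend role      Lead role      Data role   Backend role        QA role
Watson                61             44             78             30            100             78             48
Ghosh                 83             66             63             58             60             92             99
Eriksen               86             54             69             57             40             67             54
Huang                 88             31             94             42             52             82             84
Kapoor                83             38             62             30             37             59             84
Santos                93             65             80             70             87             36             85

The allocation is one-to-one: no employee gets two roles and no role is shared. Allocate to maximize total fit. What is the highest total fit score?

Max total: 526 pts

Optimal: Watson→Data role (100 pts), Ghosh→Backend role (92 pts), Eriksen→Ops role (86 pts), Huang→Frontend role (94 pts), Kapoor→QA role (84 pts), Santos→Lead role (70 pts) — total 100+92+86+94+84+70 = 526 pts.
Column-greedy (each role in turn goes to its best remaining employee) gives 469 pts, worse by 57.
Swapping Ghosh↔Santos (Ghosh→Lead role 58 pts, Santos→Backend role 36 pts) loses 68.
Checked against all permutations: 526 pts is optimal.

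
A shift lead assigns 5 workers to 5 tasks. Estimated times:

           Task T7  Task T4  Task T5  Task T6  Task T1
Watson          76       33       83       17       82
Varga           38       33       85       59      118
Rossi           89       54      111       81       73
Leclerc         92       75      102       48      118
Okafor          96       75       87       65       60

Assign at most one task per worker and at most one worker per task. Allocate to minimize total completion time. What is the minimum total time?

This is a one-to-one assignment (minimum-cost bipartite matching).
Optimal: Watson→Task T6 (17 min), Varga→Task T7 (38 min), Rossi→Task T4 (54 min), Leclerc→Task T5 (102 min), Okafor→Task T1 (60 min) — total 17+38+54+102+60 = 271 min.
Column-greedy (each task in turn goes to its cheapest remaining worker) gives 279 min, worse by 8.
Swapping Leclerc↔Okafor (Leclerc→Task T1 118 min, Okafor→Task T5 87 min) adds 43.
No other one-to-one assignment undercuts 271 min.

Minimum total: 271 min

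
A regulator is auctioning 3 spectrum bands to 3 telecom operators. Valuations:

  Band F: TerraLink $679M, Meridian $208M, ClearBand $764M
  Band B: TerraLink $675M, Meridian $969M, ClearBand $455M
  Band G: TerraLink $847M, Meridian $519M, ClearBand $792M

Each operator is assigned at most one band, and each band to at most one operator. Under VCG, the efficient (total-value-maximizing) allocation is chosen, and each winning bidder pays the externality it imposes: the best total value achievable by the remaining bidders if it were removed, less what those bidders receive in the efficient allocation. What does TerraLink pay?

Efficient allocation: TerraLink→Band G ($847M), Meridian→Band B ($969M), ClearBand→Band F ($764M); total welfare W = $2580M.
TerraLink receives Band G at value $847M, so the others get W − 847 = $1733M.
Without TerraLink: best allocation of the remaining 2 bidders over all 3 bands is Meridian→Band B ($969M), ClearBand→Band G ($792M), total $1761M.
VCG payment = (others' best without TerraLink) − (others' welfare with TerraLink) = 1761 − 1733 = $28M.

TerraLink pays $28M.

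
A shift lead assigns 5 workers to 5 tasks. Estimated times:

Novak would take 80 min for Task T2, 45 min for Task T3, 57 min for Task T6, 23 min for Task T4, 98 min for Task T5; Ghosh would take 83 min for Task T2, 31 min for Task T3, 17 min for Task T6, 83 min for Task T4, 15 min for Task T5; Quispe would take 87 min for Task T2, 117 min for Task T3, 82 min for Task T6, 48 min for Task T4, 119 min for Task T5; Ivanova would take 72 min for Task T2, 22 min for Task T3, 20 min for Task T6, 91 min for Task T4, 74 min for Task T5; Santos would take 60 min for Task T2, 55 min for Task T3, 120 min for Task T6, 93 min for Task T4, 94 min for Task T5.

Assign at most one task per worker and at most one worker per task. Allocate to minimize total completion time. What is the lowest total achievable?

Optimal: Novak→Task T3 (45 min), Ghosh→Task T5 (15 min), Quispe→Task T4 (48 min), Ivanova→Task T6 (20 min), Santos→Task T2 (60 min) — total 45+15+48+20+60 = 188 min.
Column-greedy (each task in turn goes to its cheapest remaining worker) gives 241 min, worse by 53.
Next-best assignment: Novak→Task T4, Ghosh→Task T5, Quispe→Task T2, Ivanova→Task T6, Santos→Task T3 = 200 min.
Swapping Ivanova↔Santos (Ivanova→Task T2 72 min, Santos→Task T6 120 min) adds 112.

Min total: 188 min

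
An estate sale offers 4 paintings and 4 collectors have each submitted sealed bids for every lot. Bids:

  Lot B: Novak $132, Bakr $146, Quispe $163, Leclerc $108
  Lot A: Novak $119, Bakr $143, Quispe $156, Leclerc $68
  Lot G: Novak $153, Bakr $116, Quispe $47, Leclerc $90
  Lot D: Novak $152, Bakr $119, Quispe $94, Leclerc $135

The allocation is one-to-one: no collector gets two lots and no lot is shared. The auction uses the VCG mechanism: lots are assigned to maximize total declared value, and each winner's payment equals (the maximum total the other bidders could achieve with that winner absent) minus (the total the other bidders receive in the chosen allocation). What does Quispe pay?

Quispe pays $3.

Efficient allocation: Novak→Lot G ($153), Bakr→Lot A ($143), Quispe→Lot B ($163), Leclerc→Lot D ($135); total welfare W = $594.
Quispe receives Lot B at value $163, so the others get W − 163 = $431.
Without Quispe: best allocation of the remaining 3 bidders over all 4 lots is Novak→Lot G ($153), Bakr→Lot B ($146), Leclerc→Lot D ($135), total $434.
VCG payment = (others' best without Quispe) − (others' welfare with Quispe) = 434 − 431 = $3.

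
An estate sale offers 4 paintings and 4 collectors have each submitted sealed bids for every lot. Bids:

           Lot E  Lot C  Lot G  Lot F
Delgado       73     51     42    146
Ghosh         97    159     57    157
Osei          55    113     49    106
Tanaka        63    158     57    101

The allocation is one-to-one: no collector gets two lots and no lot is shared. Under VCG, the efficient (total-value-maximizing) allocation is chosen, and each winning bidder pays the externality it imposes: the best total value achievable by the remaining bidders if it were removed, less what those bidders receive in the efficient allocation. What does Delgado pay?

Efficient allocation: Delgado→Lot F ($146), Ghosh→Lot E ($97), Osei→Lot G ($49), Tanaka→Lot C ($158); total welfare W = $450.
Delgado receives Lot F at value $146, so the others get W − 146 = $304.
Without Delgado: best allocation of the remaining 3 bidders over all 4 lots is Ghosh→Lot F ($157), Osei→Lot E ($55), Tanaka→Lot C ($158), total $370.
VCG payment = (others' best without Delgado) − (others' welfare with Delgado) = 370 − 304 = $66.

Delgado pays $66.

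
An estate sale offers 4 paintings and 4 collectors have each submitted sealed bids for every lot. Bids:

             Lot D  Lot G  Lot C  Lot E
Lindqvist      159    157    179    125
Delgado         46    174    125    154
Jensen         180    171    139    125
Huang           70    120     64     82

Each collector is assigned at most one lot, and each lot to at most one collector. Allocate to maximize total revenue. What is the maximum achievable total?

Max total: $633

This is a one-to-one assignment (maximum-weight bipartite matching).
Optimal: Lindqvist→Lot C ($179), Delgado→Lot E ($154), Jensen→Lot D ($180), Huang→Lot G ($120) — total 179+154+180+120 = $633.
Max-entry greedy (repeatedly take the single best remaining cell) gives $615, worse by 18.
Next-best assignment: Lindqvist→Lot C, Delgado→Lot G, Jensen→Lot D, Huang→Lot E = $615.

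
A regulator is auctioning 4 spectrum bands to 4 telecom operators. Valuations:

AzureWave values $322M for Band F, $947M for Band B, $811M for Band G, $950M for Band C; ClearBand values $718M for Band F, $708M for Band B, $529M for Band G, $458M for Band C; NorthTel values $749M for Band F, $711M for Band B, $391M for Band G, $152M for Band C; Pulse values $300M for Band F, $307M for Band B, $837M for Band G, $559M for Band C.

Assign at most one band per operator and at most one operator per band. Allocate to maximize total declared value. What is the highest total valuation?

Optimal: AzureWave→Band C ($950M), ClearBand→Band B ($708M), NorthTel→Band F ($749M), Pulse→Band G ($837M) — total 950+708+749+837 = $3244M.
Row-greedy (each operator in turn takes its best remaining band) gives $3216M, worse by 28.
Next-best assignment: AzureWave→Band C, ClearBand→Band F, NorthTel→Band B, Pulse→Band G = $3216M.

Max total: $3244M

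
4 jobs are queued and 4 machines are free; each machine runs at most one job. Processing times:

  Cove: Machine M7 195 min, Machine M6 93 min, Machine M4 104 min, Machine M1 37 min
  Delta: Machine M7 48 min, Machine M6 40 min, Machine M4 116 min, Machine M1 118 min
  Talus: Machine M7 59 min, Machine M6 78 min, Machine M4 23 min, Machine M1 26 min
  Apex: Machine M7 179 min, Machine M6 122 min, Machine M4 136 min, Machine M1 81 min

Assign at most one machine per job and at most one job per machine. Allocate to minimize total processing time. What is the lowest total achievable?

Optimal: Cove→Machine M1 (37 min), Delta→Machine M7 (48 min), Talus→Machine M4 (23 min), Apex→Machine M6 (122 min) — total 37+48+23+122 = 230 min.
Min-entry greedy (repeatedly take the single cheapest remaining cell) gives 279 min, worse by 49.
Every other assignment is strictly worse.

Minimum total: 230 min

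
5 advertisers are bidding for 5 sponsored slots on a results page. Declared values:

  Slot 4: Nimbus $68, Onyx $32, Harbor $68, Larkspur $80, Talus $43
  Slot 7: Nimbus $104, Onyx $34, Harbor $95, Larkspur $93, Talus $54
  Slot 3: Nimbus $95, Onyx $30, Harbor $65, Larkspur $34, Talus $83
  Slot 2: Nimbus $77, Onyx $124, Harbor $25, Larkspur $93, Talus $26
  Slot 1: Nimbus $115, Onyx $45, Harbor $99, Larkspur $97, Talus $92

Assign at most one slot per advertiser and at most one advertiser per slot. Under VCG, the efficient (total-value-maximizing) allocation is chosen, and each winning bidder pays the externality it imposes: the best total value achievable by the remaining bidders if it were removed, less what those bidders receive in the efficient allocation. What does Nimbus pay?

Efficient allocation: Nimbus→Slot 1 ($115), Onyx→Slot 2 ($124), Harbor→Slot 7 ($95), Larkspur→Slot 4 ($80), Talus→Slot 3 ($83); total welfare W = $497.
Nimbus receives Slot 1 at value $115, so the others get W − 115 = $382.
Without Nimbus: best allocation of the remaining 4 bidders over all 5 slots is Onyx→Slot 2 ($124), Harbor→Slot 7 ($95), Larkspur→Slot 1 ($97), Talus→Slot 3 ($83), total $399.
VCG payment = (others' best without Nimbus) − (others' welfare with Nimbus) = 399 − 382 = $17.

Nimbus pays $17.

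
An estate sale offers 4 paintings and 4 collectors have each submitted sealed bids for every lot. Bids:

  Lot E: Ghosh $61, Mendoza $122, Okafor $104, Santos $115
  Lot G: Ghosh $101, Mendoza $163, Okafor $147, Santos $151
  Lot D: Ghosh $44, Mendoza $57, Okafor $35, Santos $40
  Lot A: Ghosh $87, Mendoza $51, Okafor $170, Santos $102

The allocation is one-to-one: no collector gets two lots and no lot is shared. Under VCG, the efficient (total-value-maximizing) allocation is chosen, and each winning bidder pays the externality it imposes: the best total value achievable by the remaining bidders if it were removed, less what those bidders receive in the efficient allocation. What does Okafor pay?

Okafor pays $43.

Efficient allocation: Ghosh→Lot D ($44), Mendoza→Lot G ($163), Okafor→Lot A ($170), Santos→Lot E ($115); total welfare W = $492.
Okafor receives Lot A at value $170, so the others get W − 170 = $322.
Without Okafor: best allocation of the remaining 3 bidders over all 4 lots is Ghosh→Lot A ($87), Mendoza→Lot G ($163), Santos→Lot E ($115), total $365.
VCG payment = (others' best without Okafor) − (others' welfare with Okafor) = 365 − 322 = $43.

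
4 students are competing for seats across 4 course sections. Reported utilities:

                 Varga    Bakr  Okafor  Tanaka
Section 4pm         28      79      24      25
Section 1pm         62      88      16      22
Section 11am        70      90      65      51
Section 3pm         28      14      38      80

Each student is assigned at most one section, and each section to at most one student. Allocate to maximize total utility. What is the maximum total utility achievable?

Optimal: Varga→Section 1pm (62 points), Bakr→Section 4pm (79 points), Okafor→Section 11am (65 points), Tanaka→Section 3pm (80 points) — total 62+79+65+80 = 286 points.
Max-entry greedy (repeatedly take the single best remaining cell) gives 256 points, worse by 30.
Next-best assignment: Varga→Section 11am, Bakr→Section 1pm, Okafor→Section 4pm, Tanaka→Section 3pm = 262 points.

Max total: 286 points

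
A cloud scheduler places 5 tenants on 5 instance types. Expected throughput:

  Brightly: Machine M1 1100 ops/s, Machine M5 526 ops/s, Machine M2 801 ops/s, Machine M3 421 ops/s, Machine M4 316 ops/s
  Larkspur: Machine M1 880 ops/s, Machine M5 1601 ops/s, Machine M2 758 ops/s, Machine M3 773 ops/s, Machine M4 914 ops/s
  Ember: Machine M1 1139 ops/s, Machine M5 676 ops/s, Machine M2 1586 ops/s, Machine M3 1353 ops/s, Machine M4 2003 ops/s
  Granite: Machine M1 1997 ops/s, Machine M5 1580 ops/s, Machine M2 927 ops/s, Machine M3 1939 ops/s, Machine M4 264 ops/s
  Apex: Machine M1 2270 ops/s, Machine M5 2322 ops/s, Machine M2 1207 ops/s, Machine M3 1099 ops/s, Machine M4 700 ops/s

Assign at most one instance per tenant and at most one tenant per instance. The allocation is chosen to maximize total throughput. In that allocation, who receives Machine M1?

Apex receives Machine M1.

This is a one-to-one assignment (maximum-weight bipartite matching).
Optimal: Brightly→Machine M2 (801 ops/s), Larkspur→Machine M5 (1601 ops/s), Ember→Machine M4 (2003 ops/s), Granite→Machine M3 (1939 ops/s), Apex→Machine M1 (2270 ops/s) — total 801+1601+2003+1939+2270 = 8614 ops/s.
Column-greedy (each instance in turn goes to its best remaining tenant) gives 7712 ops/s, worse by 902.
Next-best assignment: Brightly→Machine M1, Larkspur→Machine M2, Ember→Machine M4, Granite→Machine M3, Apex→Machine M5 = 8122 ops/s.
Checked against all permutations: 8614 ops/s is optimal.
Apex's own top instance is Machine M5 (2322 ops/s), but forcing Apex→Machine M5 and reassigning the rest optimally gives only 8122 ops/s — worse by 492.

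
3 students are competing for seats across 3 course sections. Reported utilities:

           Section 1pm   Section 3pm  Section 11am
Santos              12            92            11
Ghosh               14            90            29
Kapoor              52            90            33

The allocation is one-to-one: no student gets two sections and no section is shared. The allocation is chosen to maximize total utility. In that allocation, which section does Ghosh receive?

Ghosh receives Section 11am.

Optimal: Santos→Section 3pm (92 points), Ghosh→Section 11am (29 points), Kapoor→Section 1pm (52 points) — total 92+29+52 = 173 points.
Next-best assignment: Santos→Section 11am, Ghosh→Section 3pm, Kapoor→Section 1pm = 153 points.
Checked against all permutations: 173 points is optimal.
Ghosh's own top section is Section 3pm (90 points), but forcing Ghosh→Section 3pm and reassigning the rest optimally gives only 153 points — worse by 20.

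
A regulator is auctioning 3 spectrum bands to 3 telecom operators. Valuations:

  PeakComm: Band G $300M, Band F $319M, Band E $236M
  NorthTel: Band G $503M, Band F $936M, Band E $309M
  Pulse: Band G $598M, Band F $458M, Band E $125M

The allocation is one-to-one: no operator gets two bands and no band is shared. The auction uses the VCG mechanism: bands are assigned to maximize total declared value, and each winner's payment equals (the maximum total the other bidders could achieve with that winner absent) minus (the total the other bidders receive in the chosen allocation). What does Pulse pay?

Pulse pays $64M.

Efficient allocation: PeakComm→Band E ($236M), NorthTel→Band F ($936M), Pulse→Band G ($598M); total welfare W = $1770M.
Pulse receives Band G at value $598M, so the others get W − 598 = $1172M.
Without Pulse: best allocation of the remaining 2 bidders over all 3 bands is PeakComm→Band G ($300M), NorthTel→Band F ($936M), total $1236M.
VCG payment = (others' best without Pulse) − (others' welfare with Pulse) = 1236 − 1172 = $64M.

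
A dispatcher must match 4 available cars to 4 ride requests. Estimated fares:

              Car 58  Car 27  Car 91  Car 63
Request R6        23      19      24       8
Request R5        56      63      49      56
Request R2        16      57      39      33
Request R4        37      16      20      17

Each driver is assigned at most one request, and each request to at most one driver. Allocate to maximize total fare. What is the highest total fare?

Optimal: Car 58→Request R4 ($37), Car 27→Request R2 ($57), Car 91→Request R6 ($24), Car 63→Request R5 ($56) — total 37+57+24+56 = $174.
Column-greedy (each request in turn goes to its best remaining driver) gives $157, worse by 17.
Every other assignment is strictly worse.

Max total: $174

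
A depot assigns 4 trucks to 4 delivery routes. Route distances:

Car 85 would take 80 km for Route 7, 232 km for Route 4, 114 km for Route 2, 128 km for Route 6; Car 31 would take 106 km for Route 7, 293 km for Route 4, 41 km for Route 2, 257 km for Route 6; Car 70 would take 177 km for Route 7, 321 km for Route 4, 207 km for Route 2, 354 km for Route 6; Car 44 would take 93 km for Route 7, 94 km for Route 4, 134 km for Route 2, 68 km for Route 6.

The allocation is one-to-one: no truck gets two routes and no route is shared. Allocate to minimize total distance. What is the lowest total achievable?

Min total: 440 km

Optimal: Car 85→Route 6 (128 km), Car 31→Route 2 (41 km), Car 70→Route 7 (177 km), Car 44→Route 4 (94 km) — total 128+41+177+94 = 440 km.
Column-greedy (each route in turn goes to its cheapest remaining truck) gives 569 km, worse by 129.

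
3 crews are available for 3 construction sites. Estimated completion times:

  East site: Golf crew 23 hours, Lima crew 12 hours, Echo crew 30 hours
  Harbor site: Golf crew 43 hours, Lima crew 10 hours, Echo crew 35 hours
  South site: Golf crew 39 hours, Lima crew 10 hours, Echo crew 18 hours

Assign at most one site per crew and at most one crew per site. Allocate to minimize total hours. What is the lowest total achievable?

Min total: 51 hours

Optimal: Golf crew→East site (23 hours), Lima crew→Harbor site (10 hours), Echo crew→South site (18 hours) — total 23+10+18 = 51 hours.
Column-greedy (each site in turn goes to its cheapest remaining crew) gives 86 hours, worse by 35.
Next-best assignment: Golf crew→East site, Lima crew→South site, Echo crew→Harbor site = 68 hours.
Swapping Echo crew↔Lima crew (Echo crew→Harbor site 35 hours, Lima crew→South site 10 hours) adds 17.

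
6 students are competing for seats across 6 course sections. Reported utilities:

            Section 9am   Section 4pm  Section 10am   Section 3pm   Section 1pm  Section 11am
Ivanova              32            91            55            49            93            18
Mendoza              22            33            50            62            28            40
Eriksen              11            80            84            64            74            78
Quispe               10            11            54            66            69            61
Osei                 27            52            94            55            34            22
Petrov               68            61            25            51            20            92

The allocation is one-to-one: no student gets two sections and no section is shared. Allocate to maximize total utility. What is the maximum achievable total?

This is a one-to-one assignment (maximum-weight bipartite matching).
Optimal: Ivanova→Section 4pm (91 points), Mendoza→Section 3pm (62 points), Eriksen→Section 11am (78 points), Quispe→Section 1pm (69 points), Osei→Section 10am (94 points), Petrov→Section 9am (68 points) — total 91+62+78+69+94+68 = 462 points.
Column-greedy (each section in turn goes to its best remaining student) gives 433 points, worse by 29.
Next-best assignment: Ivanova→Section 1pm, Mendoza→Section 3pm, Eriksen→Section 4pm, Quispe→Section 11am, Osei→Section 10am, Petrov→Section 9am = 458 points.
Swapping Ivanova↔Osei (Ivanova→Section 10am 55 points, Osei→Section 4pm 52 points) loses 78.
Checked against all permutations: 462 points is optimal.

Maximum total: 462 points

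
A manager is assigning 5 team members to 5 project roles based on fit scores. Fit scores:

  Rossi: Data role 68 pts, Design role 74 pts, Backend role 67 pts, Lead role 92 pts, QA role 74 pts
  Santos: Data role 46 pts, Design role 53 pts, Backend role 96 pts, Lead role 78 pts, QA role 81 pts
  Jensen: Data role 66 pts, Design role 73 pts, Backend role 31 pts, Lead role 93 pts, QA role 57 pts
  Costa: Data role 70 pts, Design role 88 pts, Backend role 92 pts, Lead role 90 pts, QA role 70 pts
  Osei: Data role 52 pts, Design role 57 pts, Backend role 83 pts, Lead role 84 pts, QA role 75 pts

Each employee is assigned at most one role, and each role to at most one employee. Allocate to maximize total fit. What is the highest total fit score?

Maximum total: 420 pts

Treat this as an assignment problem: match each employee to one role.
Optimal: Rossi→Data role (68 pts), Santos→Backend role (96 pts), Jensen→Lead role (93 pts), Costa→Design role (88 pts), Osei→QA role (75 pts) — total 68+96+93+88+75 = 420 pts.
Row-greedy (each employee in turn takes its best remaining role) gives 406 pts, worse by 14.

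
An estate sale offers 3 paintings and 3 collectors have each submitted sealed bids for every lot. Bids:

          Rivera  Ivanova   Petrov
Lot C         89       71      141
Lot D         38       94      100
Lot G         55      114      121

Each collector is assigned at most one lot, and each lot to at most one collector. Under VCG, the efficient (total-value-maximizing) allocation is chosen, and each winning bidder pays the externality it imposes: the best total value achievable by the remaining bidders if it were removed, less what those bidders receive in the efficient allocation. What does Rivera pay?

Efficient allocation: Rivera→Lot C ($89), Ivanova→Lot D ($94), Petrov→Lot G ($121); total welfare W = $304.
Rivera receives Lot C at value $89, so the others get W − 89 = $215.
Without Rivera: best allocation of the remaining 2 bidders over all 3 lots is Ivanova→Lot G ($114), Petrov→Lot C ($141), total $255.
VCG payment = (others' best without Rivera) − (others' welfare with Rivera) = 255 − 215 = $40.

Rivera pays $40.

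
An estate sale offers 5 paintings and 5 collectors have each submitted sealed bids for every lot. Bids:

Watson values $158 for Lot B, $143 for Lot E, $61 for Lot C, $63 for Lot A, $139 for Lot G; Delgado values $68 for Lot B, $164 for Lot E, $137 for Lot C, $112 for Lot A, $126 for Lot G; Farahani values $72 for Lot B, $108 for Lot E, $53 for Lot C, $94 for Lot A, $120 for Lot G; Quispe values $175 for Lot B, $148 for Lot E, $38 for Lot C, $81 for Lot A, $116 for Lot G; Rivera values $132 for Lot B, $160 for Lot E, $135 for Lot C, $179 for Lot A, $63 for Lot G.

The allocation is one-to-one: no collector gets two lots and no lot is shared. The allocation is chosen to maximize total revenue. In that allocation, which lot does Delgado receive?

Delgado receives Lot C.

Optimal: Watson→Lot E ($143), Delgado→Lot C ($137), Farahani→Lot G ($120), Quispe→Lot B ($175), Rivera→Lot A ($179) — total 143+137+120+175+179 = $754.
Max-entry greedy (repeatedly take the single best remaining cell) gives $710, worse by 44.
Swapping Delgado↔Quispe (Delgado→Lot B $68, Quispe→Lot C $38) loses 206.
Delgado's own top lot is Lot E ($164), but forcing Delgado→Lot E and reassigning the rest optimally gives only $710 — worse by 44.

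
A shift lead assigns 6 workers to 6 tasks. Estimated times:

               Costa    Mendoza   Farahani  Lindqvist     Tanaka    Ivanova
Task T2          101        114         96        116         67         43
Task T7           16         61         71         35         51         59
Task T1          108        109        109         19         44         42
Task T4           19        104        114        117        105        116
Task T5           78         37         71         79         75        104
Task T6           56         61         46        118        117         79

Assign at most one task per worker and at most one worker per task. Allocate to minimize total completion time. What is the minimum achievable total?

Min total: 215 min

This is a one-to-one assignment (minimum-cost bipartite matching).
Optimal: Costa→Task T4 (19 min), Mendoza→Task T5 (37 min), Farahani→Task T6 (46 min), Lindqvist→Task T1 (19 min), Tanaka→Task T7 (51 min), Ivanova→Task T2 (43 min) — total 19+37+46+19+51+43 = 215 min.
Row-greedy (each worker in turn takes its cheapest remaining task) gives 301 min, worse by 86.
No other one-to-one assignment undercuts 215 min.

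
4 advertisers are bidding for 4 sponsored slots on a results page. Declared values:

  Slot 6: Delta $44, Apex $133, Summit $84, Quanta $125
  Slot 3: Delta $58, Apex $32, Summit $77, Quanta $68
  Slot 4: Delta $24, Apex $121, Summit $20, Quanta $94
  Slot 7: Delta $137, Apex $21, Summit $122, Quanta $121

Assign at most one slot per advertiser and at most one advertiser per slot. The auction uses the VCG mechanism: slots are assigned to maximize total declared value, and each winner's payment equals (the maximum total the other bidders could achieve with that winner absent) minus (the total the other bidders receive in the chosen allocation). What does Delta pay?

Efficient allocation: Delta→Slot 7 ($137), Apex→Slot 4 ($121), Summit→Slot 3 ($77), Quanta→Slot 6 ($125); total welfare W = $460.
Delta receives Slot 7 at value $137, so the others get W − 137 = $323.
Without Delta: best allocation of the remaining 3 bidders over all 4 slots is Apex→Slot 4 ($121), Summit→Slot 7 ($122), Quanta→Slot 6 ($125), total $368.
VCG payment = (others' best without Delta) − (others' welfare with Delta) = 368 − 323 = $45.

Delta pays $45.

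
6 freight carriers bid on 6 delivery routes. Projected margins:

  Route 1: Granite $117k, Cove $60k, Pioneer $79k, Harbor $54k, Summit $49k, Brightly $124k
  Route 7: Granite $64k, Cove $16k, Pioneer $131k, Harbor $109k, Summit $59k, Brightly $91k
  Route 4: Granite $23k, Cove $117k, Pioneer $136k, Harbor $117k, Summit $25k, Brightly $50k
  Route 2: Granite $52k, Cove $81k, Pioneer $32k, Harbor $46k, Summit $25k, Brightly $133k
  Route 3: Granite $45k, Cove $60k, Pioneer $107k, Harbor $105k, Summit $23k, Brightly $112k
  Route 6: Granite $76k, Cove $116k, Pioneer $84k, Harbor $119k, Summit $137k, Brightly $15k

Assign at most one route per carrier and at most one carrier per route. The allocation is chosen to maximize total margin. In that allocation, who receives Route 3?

Harbor receives Route 3.

This is the linear assignment problem.
Optimal: Granite→Route 1 ($117k), Cove→Route 4 ($117k), Pioneer→Route 7 ($131k), Harbor→Route 3 ($105k), Summit→Route 6 ($137k), Brightly→Route 2 ($133k) — total 117+117+131+105+137+133 = $740k.
Row-greedy (each carrier in turn takes its best remaining route) gives $621k, worse by 119.
Next-best assignment: Granite→Route 1, Cove→Route 4, Pioneer→Route 3, Harbor→Route 7, Summit→Route 6, Brightly→Route 2 = $720k.
No other one-to-one assignment exceeds $740k.
Harbor's own top route is Route 6 ($119k), but forcing Harbor→Route 6 and reassigning the rest optimally gives only $652k — worse by 88.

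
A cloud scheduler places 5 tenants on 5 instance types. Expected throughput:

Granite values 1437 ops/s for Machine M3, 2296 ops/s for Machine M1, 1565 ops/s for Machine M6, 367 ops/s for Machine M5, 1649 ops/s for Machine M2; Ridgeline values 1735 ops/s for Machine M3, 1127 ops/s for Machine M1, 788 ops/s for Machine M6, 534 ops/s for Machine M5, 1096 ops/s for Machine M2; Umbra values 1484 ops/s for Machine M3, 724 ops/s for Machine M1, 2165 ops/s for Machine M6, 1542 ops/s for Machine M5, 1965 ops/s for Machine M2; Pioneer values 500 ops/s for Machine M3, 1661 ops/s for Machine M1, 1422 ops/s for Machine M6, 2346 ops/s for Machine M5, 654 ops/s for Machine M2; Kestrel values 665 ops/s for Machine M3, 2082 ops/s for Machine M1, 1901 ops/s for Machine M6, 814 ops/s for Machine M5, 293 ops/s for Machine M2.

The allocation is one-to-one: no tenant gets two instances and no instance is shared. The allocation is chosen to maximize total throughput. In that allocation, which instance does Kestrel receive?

Optimal: Granite→Machine M1 (2296 ops/s), Ridgeline→Machine M3 (1735 ops/s), Umbra→Machine M2 (1965 ops/s), Pioneer→Machine M5 (2346 ops/s), Kestrel→Machine M6 (1901 ops/s) — total 2296+1735+1965+2346+1901 = 10243 ops/s.
Row-greedy (each tenant in turn takes its best remaining instance) gives 8835 ops/s, worse by 1408.
Next-best assignment: Granite→Machine M2, Ridgeline→Machine M3, Umbra→Machine M6, Pioneer→Machine M5, Kestrel→Machine M1 = 9977 ops/s.
Checked against all permutations: 10243 ops/s is optimal.
Kestrel's own top instance is Machine M1 (2082 ops/s), but forcing Kestrel→Machine M1 and reassigning the rest optimally gives only 9977 ops/s — worse by 266.

Kestrel receives Machine M6.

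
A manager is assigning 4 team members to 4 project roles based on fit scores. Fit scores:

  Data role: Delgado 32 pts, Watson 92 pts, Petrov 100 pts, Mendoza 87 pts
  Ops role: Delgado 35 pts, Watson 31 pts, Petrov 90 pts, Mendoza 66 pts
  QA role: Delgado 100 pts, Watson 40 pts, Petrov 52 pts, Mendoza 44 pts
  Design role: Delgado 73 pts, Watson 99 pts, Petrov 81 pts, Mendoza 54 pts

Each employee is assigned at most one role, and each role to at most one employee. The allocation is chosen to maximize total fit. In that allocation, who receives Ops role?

Petrov receives Ops role.

Optimal: Delgado→QA role (100 pts), Watson→Design role (99 pts), Petrov→Ops role (90 pts), Mendoza→Data role (87 pts) — total 100+99+90+87 = 376 pts.
Row-greedy (each employee in turn takes its best remaining role) gives 365 pts, worse by 11.
Every other assignment is strictly worse.
Petrov's own top role is Data role (100 pts), but forcing Petrov→Data role and reassigning the rest optimally gives only 365 pts — worse by 11.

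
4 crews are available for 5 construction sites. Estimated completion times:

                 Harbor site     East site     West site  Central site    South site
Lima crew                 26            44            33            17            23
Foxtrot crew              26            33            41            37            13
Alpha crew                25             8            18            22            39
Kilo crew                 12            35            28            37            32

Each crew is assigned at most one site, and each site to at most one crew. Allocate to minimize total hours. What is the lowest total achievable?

Min total: 50 hours

This is a one-to-one assignment (minimum-cost bipartite matching).
Optimal: Lima crew→Central site (17 hours), Foxtrot crew→South site (13 hours), Alpha crew→East site (8 hours), Kilo crew→Harbor site (12 hours) — total 17+13+8+12 = 50 hours.
Column-greedy (each site in turn goes to its cheapest remaining crew) gives 90 hours, worse by 40.
Next-best assignment: Lima crew→Central site, Foxtrot crew→South site, Alpha crew→West site, Kilo crew→Harbor site = 60 hours.
No other one-to-one assignment undercuts 50 hours.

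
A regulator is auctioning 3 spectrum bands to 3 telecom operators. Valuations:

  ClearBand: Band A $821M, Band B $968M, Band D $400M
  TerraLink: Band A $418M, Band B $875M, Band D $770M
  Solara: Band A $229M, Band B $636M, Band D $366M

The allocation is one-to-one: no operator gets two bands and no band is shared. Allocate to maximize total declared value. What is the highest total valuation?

Treat this as an assignment problem: match each operator to one band.
Optimal: ClearBand→Band A ($821M), TerraLink→Band D ($770M), Solara→Band B ($636M) — total 821+770+636 = $2227M.
Max-entry greedy (repeatedly take the single best remaining cell) gives $1967M, worse by 260.
Every other assignment is strictly worse.

Max total: $2227M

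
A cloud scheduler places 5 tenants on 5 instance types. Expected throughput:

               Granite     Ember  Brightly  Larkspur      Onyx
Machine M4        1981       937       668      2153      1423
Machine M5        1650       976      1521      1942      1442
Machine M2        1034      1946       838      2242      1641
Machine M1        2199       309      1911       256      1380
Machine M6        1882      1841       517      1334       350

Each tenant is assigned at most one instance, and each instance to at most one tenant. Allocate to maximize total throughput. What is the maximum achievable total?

Optimal: Granite→Machine M4 (1981 ops/s), Ember→Machine M6 (1841 ops/s), Brightly→Machine M1 (1911 ops/s), Larkspur→Machine M2 (2242 ops/s), Onyx→Machine M5 (1442 ops/s) — total 1981+1841+1911+2242+1442 = 9417 ops/s.
Column-greedy (each instance in turn goes to its best remaining tenant) gives 8010 ops/s, worse by 1407.
Swapping Larkspur↔Granite (Larkspur→Machine M4 2153 ops/s, Granite→Machine M2 1034 ops/s) loses 1036.
Every other assignment is strictly worse.

Max total: 9417 ops/s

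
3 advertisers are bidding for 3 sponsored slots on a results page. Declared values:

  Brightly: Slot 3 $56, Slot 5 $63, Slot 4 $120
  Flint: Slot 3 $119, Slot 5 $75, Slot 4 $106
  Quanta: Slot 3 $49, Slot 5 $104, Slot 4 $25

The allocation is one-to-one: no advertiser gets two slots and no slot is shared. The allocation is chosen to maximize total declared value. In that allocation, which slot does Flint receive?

Flint receives Slot 3.

This is a one-to-one assignment (maximum-weight bipartite matching).
Optimal: Brightly→Slot 4 ($120), Flint→Slot 3 ($119), Quanta→Slot 5 ($104) — total 120+119+104 = $343.
Swapping Brightly↔Flint (Brightly→Slot 3 $56, Flint→Slot 4 $106) loses 77.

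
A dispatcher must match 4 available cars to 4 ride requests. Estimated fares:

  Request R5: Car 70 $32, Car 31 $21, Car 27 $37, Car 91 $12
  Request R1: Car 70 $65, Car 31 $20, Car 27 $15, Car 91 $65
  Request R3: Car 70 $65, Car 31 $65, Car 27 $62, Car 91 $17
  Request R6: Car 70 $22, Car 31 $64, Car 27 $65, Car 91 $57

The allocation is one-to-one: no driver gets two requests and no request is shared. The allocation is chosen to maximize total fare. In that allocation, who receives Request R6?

Car 31 receives Request R6.

Optimal: Car 70→Request R3 ($65), Car 31→Request R6 ($64), Car 27→Request R5 ($37), Car 91→Request R1 ($65) — total 65+64+37+65 = $231.
Column-greedy (each request in turn goes to its best remaining driver) gives $224, worse by 7.
Checked against all permutations: $231 is optimal.
Car 31's own top request is Request R3 ($65), but forcing Car 31→Request R3 and reassigning the rest optimally gives only $227 — worse by 4.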